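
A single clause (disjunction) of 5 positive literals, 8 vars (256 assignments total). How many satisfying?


Step 1: Total=2^8=256
Step 2: Unsat when all 5 false: 2^3=8
Step 3: Sat=256-8=248

248


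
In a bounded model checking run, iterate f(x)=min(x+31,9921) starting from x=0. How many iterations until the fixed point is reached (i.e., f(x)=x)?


Step 1: x=0, cap=9921, increment=31
Step 2: x grows by 31 each step until capped at 9921; fixed point is x=9921
Step 3: iterations = ceil(9921/31) = 321

321


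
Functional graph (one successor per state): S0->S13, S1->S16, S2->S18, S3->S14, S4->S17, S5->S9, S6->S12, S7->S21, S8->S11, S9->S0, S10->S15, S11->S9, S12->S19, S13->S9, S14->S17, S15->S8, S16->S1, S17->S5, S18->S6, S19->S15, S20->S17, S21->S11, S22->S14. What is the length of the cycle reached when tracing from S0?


Trace from S0 until a state repeats:
  S0 -> S13 -> S9 -> S0
S0 first seen at step 0, revisited at step 3.
Cycle length = 3 - 0 = 3

3


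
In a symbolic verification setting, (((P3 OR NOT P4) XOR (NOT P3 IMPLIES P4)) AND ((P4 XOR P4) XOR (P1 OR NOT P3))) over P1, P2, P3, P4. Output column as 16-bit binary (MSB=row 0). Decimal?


Formula: (((P3 OR NOT P4) XOR (NOT P3 IMPLIES P4)) AND ((P4 XOR P4) XOR (P1 OR NOT P3))) over P1, P2, P3, P4 (16 rows)
Evaluate each row (bits = P1,P2,P3,P4, MSB first):
  row 0 [0000]: (((0 OR NOT 0) XOR (NOT 0 IMPLIES 0)) AND ((0 XOR 0) XOR (0 OR NOT 0))) -> 1
  row 1 [0001]: (((0 OR NOT 1) XOR (NOT 0 IMPLIES 1)) AND ((1 XOR 1) XOR (0 OR NOT 0))) -> 1
  row 2 [0010]: (((1 OR NOT 0) XOR (NOT 1 IMPLIES 0)) AND ((0 XOR 0) XOR (0 OR NOT 1))) -> 0
  row 3 [0011]: (((1 OR NOT 1) XOR (NOT 1 IMPLIES 1)) AND ((1 XOR 1) XOR (0 OR NOT 1))) -> 0
  row 4 [0100]: (((0 OR NOT 0) XOR (NOT 0 IMPLIES 0)) AND ((0 XOR 0) XOR (0 OR NOT 0))) -> 1
  row 5 [0101]: (((0 OR NOT 1) XOR (NOT 0 IMPLIES 1)) AND ((1 XOR 1) XOR (0 OR NOT 0))) -> 1
  row 6 [0110]: (((1 OR NOT 0) XOR (NOT 1 IMPLIES 0)) AND ((0 XOR 0) XOR (0 OR NOT 1))) -> 0
  row 7 [0111]: (((1 OR NOT 1) XOR (NOT 1 IMPLIES 1)) AND ((1 XOR 1) XOR (0 OR NOT 1))) -> 0
  row 8 [1000]: (((0 OR NOT 0) XOR (NOT 0 IMPLIES 0)) AND ((0 XOR 0) XOR (1 OR NOT 0))) -> 1
  row 9 [1001]: (((0 OR NOT 1) XOR (NOT 0 IMPLIES 1)) AND ((1 XOR 1) XOR (1 OR NOT 0))) -> 1
  row 10 [1010]: (((1 OR NOT 0) XOR (NOT 1 IMPLIES 0)) AND ((0 XOR 0) XOR (1 OR NOT 1))) -> 0
  row 11 [1011]: (((1 OR NOT 1) XOR (NOT 1 IMPLIES 1)) AND ((1 XOR 1) XOR (1 OR NOT 1))) -> 0
  row 12 [1100]: (((0 OR NOT 0) XOR (NOT 0 IMPLIES 0)) AND ((0 XOR 0) XOR (1 OR NOT 0))) -> 1
  row 13 [1101]: (((0 OR NOT 1) XOR (NOT 0 IMPLIES 1)) AND ((1 XOR 1) XOR (1 OR NOT 0))) -> 1
  row 14 [1110]: (((1 OR NOT 0) XOR (NOT 1 IMPLIES 0)) AND ((0 XOR 0) XOR (1 OR NOT 1))) -> 0
  row 15 [1111]: (((1 OR NOT 1) XOR (NOT 1 IMPLIES 1)) AND ((1 XOR 1) XOR (1 OR NOT 1))) -> 0
Full result column, 4 rows per line (P1,P2 fixed per line; P3,P4 runs 00..11 left to right):
  rows 0-3 [P1,P2=00]: 1100  = hex C
  rows 4-7 [P1,P2=01]: 1100  = hex C
  rows 8-11 [P1,P2=10]: 1100  = hex C
  rows 12-15 [P1,P2=11]: 1100  = hex C
Output column (row 0 .. row 15) = 1100110011001100
Output column grouped in 4s = 1100 1100 1100 1100 = 0xCCCC
Convert to decimal digit by digit (value = value*16 + digit):
  C -> 12
  12*16 + 12 (C) = 204
  204*16 + 12 (C) = 3276
  3276*16 + 12 (C) = 52428
Decimal = 52428

52428


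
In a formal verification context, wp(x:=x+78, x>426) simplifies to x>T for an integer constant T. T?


Formula: wp(x:=E, P) = P[E/x] (substitute E for x in postcondition)
Step 1: Postcondition: x>426
Step 2: Substitute x+78 for x: x+78>426
Step 3: Solve for x: x > 426-78 = 348

348


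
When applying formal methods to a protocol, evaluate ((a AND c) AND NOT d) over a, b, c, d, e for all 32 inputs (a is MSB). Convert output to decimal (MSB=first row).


Formula: ((a AND c) AND NOT d) over a, b, c, d, e (32 rows)
Evaluate each row (bits = a,b,c,d,e, MSB first):
  row 0 [00000]: ((0 AND 0) AND NOT 0) -> 0
  row 1 [00001]: ((0 AND 0) AND NOT 0) -> 0
  row 2 [00010]: ((0 AND 0) AND NOT 1) -> 0
  row 3 [00011]: ((0 AND 0) AND NOT 1) -> 0
  row 4 [00100]: ((0 AND 1) AND NOT 0) -> 0
  row 5 [00101]: ((0 AND 1) AND NOT 0) -> 0
  row 6 [00110]: ((0 AND 1) AND NOT 1) -> 0
  row 7 [00111]: ((0 AND 1) AND NOT 1) -> 0
  row 8 [01000]: ((0 AND 0) AND NOT 0) -> 0
  row 9 [01001]: ((0 AND 0) AND NOT 0) -> 0
  row 10 [01010]: ((0 AND 0) AND NOT 1) -> 0
  row 11 [01011]: ((0 AND 0) AND NOT 1) -> 0
  row 12 [01100]: ((0 AND 1) AND NOT 0) -> 0
  row 13 [01101]: ((0 AND 1) AND NOT 0) -> 0
  row 14 [01110]: ((0 AND 1) AND NOT 1) -> 0
  row 15 [01111]: ((0 AND 1) AND NOT 1) -> 0
  row 16 [10000]: ((1 AND 0) AND NOT 0) -> 0
  row 17 [10001]: ((1 AND 0) AND NOT 0) -> 0
  row 18 [10010]: ((1 AND 0) AND NOT 1) -> 0
  row 19 [10011]: ((1 AND 0) AND NOT 1) -> 0
  row 20 [10100]: ((1 AND 1) AND NOT 0) -> 1
  row 21 [10101]: ((1 AND 1) AND NOT 0) -> 1
  row 22 [10110]: ((1 AND 1) AND NOT 1) -> 0
  row 23 [10111]: ((1 AND 1) AND NOT 1) -> 0
  row 24 [11000]: ((1 AND 0) AND NOT 0) -> 0
  row 25 [11001]: ((1 AND 0) AND NOT 0) -> 0
  row 26 [11010]: ((1 AND 0) AND NOT 1) -> 0
  row 27 [11011]: ((1 AND 0) AND NOT 1) -> 0
  row 28 [11100]: ((1 AND 1) AND NOT 0) -> 1
  row 29 [11101]: ((1 AND 1) AND NOT 0) -> 1
  row 30 [11110]: ((1 AND 1) AND NOT 1) -> 0
  row 31 [11111]: ((1 AND 1) AND NOT 1) -> 0
Full result column, 4 rows per line (a,b,c fixed per line; d,e runs 00..11 left to right):
  rows 0-3 [a,b,c=000]: 0000  = hex 0
  rows 4-7 [a,b,c=001]: 0000  = hex 0
  rows 8-11 [a,b,c=010]: 0000  = hex 0
  rows 12-15 [a,b,c=011]: 0000  = hex 0
  rows 16-19 [a,b,c=100]: 0000  = hex 0
  rows 20-23 [a,b,c=101]: 1100  = hex C
  rows 24-27 [a,b,c=110]: 0000  = hex 0
  rows 28-31 [a,b,c=111]: 1100  = hex C
Output column (row 0 .. row 31) = 00000000000000000000110000001100
Output column grouped in 4s = 0000 0000 0000 0000 0000 1100 0000 1100 = 0x00000C0C
Convert to decimal digit by digit (value = value*16 + digit):
  0 -> 0
  0*16 + 0 = 0
  0*16 + 0 = 0
  0*16 + 0 = 0
  0*16 + 0 = 0
  0*16 + 12 (C) = 12
  12*16 + 0 = 192
  192*16 + 12 (C) = 3084
Decimal = 3084

3084


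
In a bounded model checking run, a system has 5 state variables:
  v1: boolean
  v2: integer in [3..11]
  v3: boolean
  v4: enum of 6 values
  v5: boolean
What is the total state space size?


State space = product of domain sizes of all variables.
Domain sizes:
  v1 (boolean): 2
  v2 (integer in [3..11]): 9
  v3 (boolean): 2
  v4 (enum of 6 values): 6
  v5 (boolean): 2
Product = 2 * 9 * 2 * 6 * 2 = 432

432


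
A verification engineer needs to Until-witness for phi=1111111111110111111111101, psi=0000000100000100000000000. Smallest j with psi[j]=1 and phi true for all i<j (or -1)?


(phi U psi) at 0: need smallest j with psi[j]=1 and phi[i]=1 for all i in [0,j).
Scan from step 0:
  step 0: phi=1, psi=0 -> continue
  step 1: phi=1, psi=0 -> continue
  step 2: phi=1, psi=0 -> continue
  step 3: phi=1, psi=0 -> continue
  step 7: psi=1 and phi held for [0,7) -> witness found
Witness step = 7

7


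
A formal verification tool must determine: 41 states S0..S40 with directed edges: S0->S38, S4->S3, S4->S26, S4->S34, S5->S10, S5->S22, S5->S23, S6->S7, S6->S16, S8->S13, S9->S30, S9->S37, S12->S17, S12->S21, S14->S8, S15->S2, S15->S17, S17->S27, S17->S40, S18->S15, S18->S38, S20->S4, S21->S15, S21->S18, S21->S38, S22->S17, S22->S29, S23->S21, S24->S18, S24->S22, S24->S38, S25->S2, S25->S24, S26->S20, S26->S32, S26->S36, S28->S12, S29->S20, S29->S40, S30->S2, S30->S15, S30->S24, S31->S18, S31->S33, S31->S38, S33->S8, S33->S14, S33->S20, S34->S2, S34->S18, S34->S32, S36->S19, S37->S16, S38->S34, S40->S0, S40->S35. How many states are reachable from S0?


BFS from S0:
  layer 0: {S0}
  layer 1: {S38}
  layer 2: {S34}
  layer 3: {S2, S18, S32}
  layer 4: {S15}
  layer 5: {S17}
  layer 6: {S27, S40}
  layer 7: {S35}
Reachable set: {S0, S2, S15, S17, S18, S27, S32, S34, S35, S38, S40}
Count = 11

11


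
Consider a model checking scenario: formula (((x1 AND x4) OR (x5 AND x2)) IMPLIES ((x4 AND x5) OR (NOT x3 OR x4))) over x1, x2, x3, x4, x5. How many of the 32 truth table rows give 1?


Formula: (((x1 AND x4) OR (x5 AND x2)) IMPLIES ((x4 AND x5) OR (NOT x3 OR x4))) over 5 vars (32 rows)
Evaluate each row (x1, x2, x3, x4, x5 as bits, MSB first):
  row 0 [00000]: (((0 AND 0) OR (0 AND 0)) IMPLIES ((0 AND 0) OR (NOT 0 OR 0))) -> 1
  row 1 [00001]: (((0 AND 0) OR (1 AND 0)) IMPLIES ((0 AND 1) OR (NOT 0 OR 0))) -> 1
  row 2 [00010]: (((0 AND 1) OR (0 AND 0)) IMPLIES ((1 AND 0) OR (NOT 0 OR 1))) -> 1
  row 3 [00011]: (((0 AND 1) OR (1 AND 0)) IMPLIES ((1 AND 1) OR (NOT 0 OR 1))) -> 1
  row 4 [00100]: (((0 AND 0) OR (0 AND 0)) IMPLIES ((0 AND 0) OR (NOT 1 OR 0))) -> 1
  row 5 [00101]: (((0 AND 0) OR (1 AND 0)) IMPLIES ((0 AND 1) OR (NOT 1 OR 0))) -> 1
  row 6 [00110]: (((0 AND 1) OR (0 AND 0)) IMPLIES ((1 AND 0) OR (NOT 1 OR 1))) -> 1
  row 7 [00111]: (((0 AND 1) OR (1 AND 0)) IMPLIES ((1 AND 1) OR (NOT 1 OR 1))) -> 1
  row 8 [01000]: (((0 AND 0) OR (0 AND 1)) IMPLIES ((0 AND 0) OR (NOT 0 OR 0))) -> 1
  row 9 [01001]: (((0 AND 0) OR (1 AND 1)) IMPLIES ((0 AND 1) OR (NOT 0 OR 0))) -> 1
  row 10 [01010]: (((0 AND 1) OR (0 AND 1)) IMPLIES ((1 AND 0) OR (NOT 0 OR 1))) -> 1
  row 11 [01011]: (((0 AND 1) OR (1 AND 1)) IMPLIES ((1 AND 1) OR (NOT 0 OR 1))) -> 1
  row 12 [01100]: (((0 AND 0) OR (0 AND 1)) IMPLIES ((0 AND 0) OR (NOT 1 OR 0))) -> 1
  row 13 [01101]: (((0 AND 0) OR (1 AND 1)) IMPLIES ((0 AND 1) OR (NOT 1 OR 0))) -> 0
  row 14 [01110]: (((0 AND 1) OR (0 AND 1)) IMPLIES ((1 AND 0) OR (NOT 1 OR 1))) -> 1
  row 15 [01111]: (((0 AND 1) OR (1 AND 1)) IMPLIES ((1 AND 1) OR (NOT 1 OR 1))) -> 1
  row 16 [10000]: (((1 AND 0) OR (0 AND 0)) IMPLIES ((0 AND 0) OR (NOT 0 OR 0))) -> 1
  row 17 [10001]: (((1 AND 0) OR (1 AND 0)) IMPLIES ((0 AND 1) OR (NOT 0 OR 0))) -> 1
  row 18 [10010]: (((1 AND 1) OR (0 AND 0)) IMPLIES ((1 AND 0) OR (NOT 0 OR 1))) -> 1
  row 19 [10011]: (((1 AND 1) OR (1 AND 0)) IMPLIES ((1 AND 1) OR (NOT 0 OR 1))) -> 1
  row 20 [10100]: (((1 AND 0) OR (0 AND 0)) IMPLIES ((0 AND 0) OR (NOT 1 OR 0))) -> 1
  row 21 [10101]: (((1 AND 0) OR (1 AND 0)) IMPLIES ((0 AND 1) OR (NOT 1 OR 0))) -> 1
  row 22 [10110]: (((1 AND 1) OR (0 AND 0)) IMPLIES ((1 AND 0) OR (NOT 1 OR 1))) -> 1
  row 23 [10111]: (((1 AND 1) OR (1 AND 0)) IMPLIES ((1 AND 1) OR (NOT 1 OR 1))) -> 1
  row 24 [11000]: (((1 AND 0) OR (0 AND 1)) IMPLIES ((0 AND 0) OR (NOT 0 OR 0))) -> 1
  row 25 [11001]: (((1 AND 0) OR (1 AND 1)) IMPLIES ((0 AND 1) OR (NOT 0 OR 0))) -> 1
  row 26 [11010]: (((1 AND 1) OR (0 AND 1)) IMPLIES ((1 AND 0) OR (NOT 0 OR 1))) -> 1
  row 27 [11011]: (((1 AND 1) OR (1 AND 1)) IMPLIES ((1 AND 1) OR (NOT 0 OR 1))) -> 1
  row 28 [11100]: (((1 AND 0) OR (0 AND 1)) IMPLIES ((0 AND 0) OR (NOT 1 OR 0))) -> 1
  row 29 [11101]: (((1 AND 0) OR (1 AND 1)) IMPLIES ((0 AND 1) OR (NOT 1 OR 0))) -> 0
  row 30 [11110]: (((1 AND 1) OR (0 AND 1)) IMPLIES ((1 AND 0) OR (NOT 1 OR 1))) -> 1
  row 31 [11111]: (((1 AND 1) OR (1 AND 1)) IMPLIES ((1 AND 1) OR (NOT 1 OR 1))) -> 1
Full result column, 8 rows per line (x1,x2 fixed per line; x3,x4,x5 runs 000..111 left to right):
  rows 0-7 [x1,x2=00]: 11111111  (ones: 8)
  rows 8-15 [x1,x2=01]: 11111011  (ones: 7)
  rows 16-23 [x1,x2=10]: 11111111  (ones: 8)
  rows 24-31 [x1,x2=11]: 11111011  (ones: 7)
Count of 1-rows = 8+7+8+7 = 30

30


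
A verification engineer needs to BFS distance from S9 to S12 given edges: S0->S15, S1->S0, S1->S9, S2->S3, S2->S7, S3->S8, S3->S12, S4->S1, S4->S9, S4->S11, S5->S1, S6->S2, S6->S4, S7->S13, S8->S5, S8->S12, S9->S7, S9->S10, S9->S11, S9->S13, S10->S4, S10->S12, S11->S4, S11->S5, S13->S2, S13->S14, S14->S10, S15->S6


BFS layer-by-layer from S9:
  dist 0: {S9}
  dist 1: {S7, S10, S11, S13}
  dist 2: {S2, S4, S5, S12, S14}
  -> S12 reached at distance 2
Shortest path length = 2

2


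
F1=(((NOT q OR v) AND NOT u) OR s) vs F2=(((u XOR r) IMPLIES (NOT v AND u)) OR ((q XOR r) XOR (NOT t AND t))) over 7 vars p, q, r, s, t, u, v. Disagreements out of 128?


F1 = (((NOT q OR v) AND NOT u) OR s)
F2 = (((u XOR r) IMPLIES (NOT v AND u)) OR ((q XOR r) XOR (NOT t AND t)))
Evaluate both on each of 128 rows (bits = p,q,r,s,t,u,v):
  row 0 [0000000]: F1=1 F2=1 -> 0
  row 1 [0000001]: F1=1 F2=1 -> 0
  row 2 [0000010]: F1=0 F2=1 (differ) -> 1
  row 3 [0000011]: F1=0 F2=0 -> 0
  row 4 [0000100]: F1=1 F2=1 -> 0
  (every remaining row is evaluated the same way; all 128 results are listed next)
Full result column, 8 rows per line (p,q,r,s fixed per line; t,u,v runs 000..111 left to right):
  rows 0-7 [p,q,r,s=0000]: 00100010  (ones: 2)
  rows 8-15 [p,q,r,s=0001]: 00010001  (ones: 2)
  rows 16-23 [p,q,r,s=0010]: 00110011  (ones: 4)
  rows 24-31 [p,q,r,s=0011]: 00000000  (ones: 0)
  rows 32-39 [p,q,r,s=0100]: 10111011  (ones: 6)
  rows 40-47 [p,q,r,s=0101]: 00000000  (ones: 0)
  rows 48-55 [p,q,r,s=0110]: 01110111  (ones: 6)
  rows 56-63 [p,q,r,s=0111]: 11001100  (ones: 4)
  rows 64-71 [p,q,r,s=1000]: 00100010  (ones: 2)
  rows 72-79 [p,q,r,s=1001]: 00010001  (ones: 2)
  rows 80-87 [p,q,r,s=1010]: 00110011  (ones: 4)
  rows 88-95 [p,q,r,s=1011]: 00000000  (ones: 0)
  rows 96-103 [p,q,r,s=1100]: 10111011  (ones: 6)
  rows 104-111 [p,q,r,s=1101]: 00000000  (ones: 0)
  rows 112-119 [p,q,r,s=1110]: 01110111  (ones: 6)
  rows 120-127 [p,q,r,s=1111]: 11001100  (ones: 4)
Disagreements = 2+2+4+0+6+0+6+4+2+2+4+0+6+0+6+4 = 48

48


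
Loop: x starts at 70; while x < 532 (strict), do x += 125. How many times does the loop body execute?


Step 1: x goes from 70 toward 532 by 125; the body runs while x<532, so iterations = ceil((bound-start)/step)
Step 2: Distance=462
Step 3: ceil(462/125)=4

4


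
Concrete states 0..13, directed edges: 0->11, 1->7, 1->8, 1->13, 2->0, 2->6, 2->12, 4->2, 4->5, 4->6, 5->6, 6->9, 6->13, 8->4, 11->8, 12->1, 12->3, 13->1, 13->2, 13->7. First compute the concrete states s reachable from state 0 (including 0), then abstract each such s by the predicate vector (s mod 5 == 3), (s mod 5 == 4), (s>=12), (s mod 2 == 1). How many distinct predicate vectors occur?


BFS from 0:
Concrete reachable: {0, 1, 2, 3, 4, 5, 6, 7, 8, 9, 11, 12, 13}
Abstract via predicates (s mod 5 == 3), (s mod 5 == 4), (s>=12), (s mod 2 == 1):
  (0,0,0,0) <- {0, 2, 6}
  (0,0,0,1) <- {1, 5, 7, 11}
  (0,0,1,0) <- {12}
  (0,1,0,0) <- {4}
  (0,1,0,1) <- {9}
  (1,0,0,0) <- {8}
  (1,0,0,1) <- {3}
  (1,0,1,1) <- {13}
Distinct abstract states = 8

8


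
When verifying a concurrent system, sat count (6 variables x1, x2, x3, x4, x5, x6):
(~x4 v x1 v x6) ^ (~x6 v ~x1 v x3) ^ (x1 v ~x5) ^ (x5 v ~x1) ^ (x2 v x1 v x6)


CNF with 5 clauses over 6 vars (64 assignments).
An assignment satisfies CNF iff every clause has >=1 true literal.
Check each row (bits = x1,x2,x3,x4,x5,x6; clause T/F shown):
  row 0 [000000]: clauses=TTTTF -> 0
  row 1 [000001]: clauses=TTTTT -> 1
  row 2 [000010]: clauses=TTFTF -> 0
  row 3 [000011]: clauses=TTFTT -> 0
  row 4 [000100]: clauses=FTTTF -> 0
  (every remaining row is evaluated the same way; all 64 results are listed next)
Full result column, 8 rows per line (x1,x2,x3 fixed per line; x4,x5,x6 runs 000..111 left to right):
  rows 0-7 [x1,x2,x3=000]: 01000100  (ones: 2)
  rows 8-15 [x1,x2,x3=001]: 01000100  (ones: 2)
  rows 16-23 [x1,x2,x3=010]: 11000100  (ones: 3)
  rows 24-31 [x1,x2,x3=011]: 11000100  (ones: 3)
  rows 32-39 [x1,x2,x3=100]: 00100010  (ones: 2)
  rows 40-47 [x1,x2,x3=101]: 00110011  (ones: 4)
  rows 48-55 [x1,x2,x3=110]: 00100010  (ones: 2)
  rows 56-63 [x1,x2,x3=111]: 00110011  (ones: 4)
Satisfying assignments = 2+2+3+3+2+4+2+4 = 22

22


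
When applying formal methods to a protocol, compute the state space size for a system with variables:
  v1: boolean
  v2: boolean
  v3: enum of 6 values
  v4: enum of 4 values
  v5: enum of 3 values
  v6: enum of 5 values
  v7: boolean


State space = product of domain sizes of all variables.
Domain sizes:
  v1 (boolean): 2
  v2 (boolean): 2
  v3 (enum of 6 values): 6
  v4 (enum of 4 values): 4
  v5 (enum of 3 values): 3
  v6 (enum of 5 values): 5
  v7 (boolean): 2
Product = 2 * 2 * 6 * 4 * 3 * 5 * 2 = 2880

2880


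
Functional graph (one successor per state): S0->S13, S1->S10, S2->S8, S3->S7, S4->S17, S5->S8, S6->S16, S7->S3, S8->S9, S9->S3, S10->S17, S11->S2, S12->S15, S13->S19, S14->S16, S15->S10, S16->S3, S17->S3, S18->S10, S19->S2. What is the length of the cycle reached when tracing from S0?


Trace from S0 until a state repeats:
  S0 -> S13 -> S19 -> S2 -> S8 -> S9 -> S3 -> S7 -> S3
S3 first seen at step 6, revisited at step 8.
Cycle length = 8 - 6 = 2

2


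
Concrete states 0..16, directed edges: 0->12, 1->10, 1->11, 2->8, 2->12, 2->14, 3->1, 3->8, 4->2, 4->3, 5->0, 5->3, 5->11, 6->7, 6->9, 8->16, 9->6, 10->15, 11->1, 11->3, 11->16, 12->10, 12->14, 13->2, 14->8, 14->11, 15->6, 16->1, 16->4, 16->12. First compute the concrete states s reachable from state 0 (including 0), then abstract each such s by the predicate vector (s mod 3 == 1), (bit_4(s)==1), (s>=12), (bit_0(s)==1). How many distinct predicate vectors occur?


BFS from 0:
Concrete reachable: {0, 1, 2, 3, 4, 6, 7, 8, 9, 10, 11, 12, 14, 15, 16}
Abstract via predicates (s mod 3 == 1), (bit_4(s)==1), (s>=12), (bit_0(s)==1):
  (0,0,0,0) <- {0, 2, 6, 8}
  (0,0,0,1) <- {3, 9, 11}
  (0,0,1,0) <- {12, 14}
  (0,0,1,1) <- {15}
  (1,0,0,0) <- {4, 10}
  (1,0,0,1) <- {1, 7}
  (1,1,1,0) <- {16}
Distinct abstract states = 7

7


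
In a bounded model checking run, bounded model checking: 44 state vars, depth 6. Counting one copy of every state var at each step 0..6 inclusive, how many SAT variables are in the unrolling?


BMC unrolls to depth k, creating one copy of each state var for steps 0..k.
Step count = 6 + 1 = 7 (steps 0 through 6)
Vars per step = 44
Total = 44 * 7 = 308

308


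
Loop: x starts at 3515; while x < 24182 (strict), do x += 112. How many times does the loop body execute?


Step 1: x goes from 3515 toward 24182 by 112; the body runs while x<24182, so iterations = ceil((bound-start)/step)
Step 2: Distance=20667
Step 3: ceil(20667/112)=185

185


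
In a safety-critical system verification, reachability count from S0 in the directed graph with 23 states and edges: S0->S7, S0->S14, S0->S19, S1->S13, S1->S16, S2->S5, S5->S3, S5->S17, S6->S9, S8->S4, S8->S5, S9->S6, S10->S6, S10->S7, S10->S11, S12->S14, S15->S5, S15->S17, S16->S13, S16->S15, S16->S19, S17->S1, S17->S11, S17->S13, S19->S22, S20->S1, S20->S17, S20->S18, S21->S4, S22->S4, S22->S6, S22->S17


BFS from S0:
  layer 0: {S0}
  layer 1: {S7, S14, S19}
  layer 2: {S22}
  layer 3: {S4, S6, S17}
  layer 4: {S1, S9, S11, S13}
  layer 5: {S16}
  layer 6: {S15}
  layer 7: {S5}
  layer 8: {S3}
Reachable set: {S0, S1, S3, S4, S5, S6, S7, S9, S11, S13, S14, S15, S16, S17, S19, S22}
Count = 16

16


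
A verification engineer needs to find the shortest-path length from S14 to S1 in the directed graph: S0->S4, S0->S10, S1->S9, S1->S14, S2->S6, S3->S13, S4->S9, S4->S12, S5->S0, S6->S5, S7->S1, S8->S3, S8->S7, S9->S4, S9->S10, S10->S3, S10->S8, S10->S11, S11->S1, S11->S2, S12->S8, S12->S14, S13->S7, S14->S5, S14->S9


BFS layer-by-layer from S14:
  dist 0: {S14}
  dist 1: {S5, S9}
  dist 2: {S0, S4, S10}
  dist 3: {S3, S8, S11, S12}
  dist 4: {S1, S2, S7, S13}
  -> S1 reached at distance 4
Shortest path length = 4

4


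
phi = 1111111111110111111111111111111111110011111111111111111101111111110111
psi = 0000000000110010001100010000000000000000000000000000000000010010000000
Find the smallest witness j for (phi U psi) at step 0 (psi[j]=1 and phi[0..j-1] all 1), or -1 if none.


(phi U psi) at 0: need smallest j with psi[j]=1 and phi[i]=1 for all i in [0,j).
Scan from step 0:
  step 0: phi=1, psi=0 -> continue
  step 1: phi=1, psi=0 -> continue
  step 2: phi=1, psi=0 -> continue
  step 3: phi=1, psi=0 -> continue
  step 10: psi=1 and phi held for [0,10) -> witness found
Witness step = 10

10


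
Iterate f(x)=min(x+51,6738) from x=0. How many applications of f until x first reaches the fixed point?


Step 1: x=0, cap=6738, increment=51
Step 2: x grows by 51 each step until capped at 6738; fixed point is x=6738
Step 3: iterations = ceil(6738/51) = 133

133


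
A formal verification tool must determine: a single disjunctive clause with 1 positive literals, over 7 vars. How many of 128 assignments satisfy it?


Step 1: Total=2^7=128
Step 2: Unsat when all 1 false: 2^6=64
Step 3: Sat=128-64=64

64


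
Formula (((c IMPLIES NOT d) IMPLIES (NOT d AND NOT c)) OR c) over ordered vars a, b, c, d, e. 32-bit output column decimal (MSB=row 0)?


Formula: (((c IMPLIES NOT d) IMPLIES (NOT d AND NOT c)) OR c) over a, b, c, d, e (32 rows)
Evaluate each row (bits = a,b,c,d,e, MSB first):
  row 0 [00000]: (((0 IMPLIES NOT 0) IMPLIES (NOT 0 AND NOT 0)) OR 0) -> 1
  row 1 [00001]: (((0 IMPLIES NOT 0) IMPLIES (NOT 0 AND NOT 0)) OR 0) -> 1
  row 2 [00010]: (((0 IMPLIES NOT 1) IMPLIES (NOT 1 AND NOT 0)) OR 0) -> 0
  row 3 [00011]: (((0 IMPLIES NOT 1) IMPLIES (NOT 1 AND NOT 0)) OR 0) -> 0
  row 4 [00100]: (((1 IMPLIES NOT 0) IMPLIES (NOT 0 AND NOT 1)) OR 1) -> 1
  row 5 [00101]: (((1 IMPLIES NOT 0) IMPLIES (NOT 0 AND NOT 1)) OR 1) -> 1
  row 6 [00110]: (((1 IMPLIES NOT 1) IMPLIES (NOT 1 AND NOT 1)) OR 1) -> 1
  row 7 [00111]: (((1 IMPLIES NOT 1) IMPLIES (NOT 1 AND NOT 1)) OR 1) -> 1
  row 8 [01000]: (((0 IMPLIES NOT 0) IMPLIES (NOT 0 AND NOT 0)) OR 0) -> 1
  row 9 [01001]: (((0 IMPLIES NOT 0) IMPLIES (NOT 0 AND NOT 0)) OR 0) -> 1
  row 10 [01010]: (((0 IMPLIES NOT 1) IMPLIES (NOT 1 AND NOT 0)) OR 0) -> 0
  row 11 [01011]: (((0 IMPLIES NOT 1) IMPLIES (NOT 1 AND NOT 0)) OR 0) -> 0
  row 12 [01100]: (((1 IMPLIES NOT 0) IMPLIES (NOT 0 AND NOT 1)) OR 1) -> 1
  row 13 [01101]: (((1 IMPLIES NOT 0) IMPLIES (NOT 0 AND NOT 1)) OR 1) -> 1
  row 14 [01110]: (((1 IMPLIES NOT 1) IMPLIES (NOT 1 AND NOT 1)) OR 1) -> 1
  row 15 [01111]: (((1 IMPLIES NOT 1) IMPLIES (NOT 1 AND NOT 1)) OR 1) -> 1
  row 16 [10000]: (((0 IMPLIES NOT 0) IMPLIES (NOT 0 AND NOT 0)) OR 0) -> 1
  row 17 [10001]: (((0 IMPLIES NOT 0) IMPLIES (NOT 0 AND NOT 0)) OR 0) -> 1
  row 18 [10010]: (((0 IMPLIES NOT 1) IMPLIES (NOT 1 AND NOT 0)) OR 0) -> 0
  row 19 [10011]: (((0 IMPLIES NOT 1) IMPLIES (NOT 1 AND NOT 0)) OR 0) -> 0
  row 20 [10100]: (((1 IMPLIES NOT 0) IMPLIES (NOT 0 AND NOT 1)) OR 1) -> 1
  row 21 [10101]: (((1 IMPLIES NOT 0) IMPLIES (NOT 0 AND NOT 1)) OR 1) -> 1
  row 22 [10110]: (((1 IMPLIES NOT 1) IMPLIES (NOT 1 AND NOT 1)) OR 1) -> 1
  row 23 [10111]: (((1 IMPLIES NOT 1) IMPLIES (NOT 1 AND NOT 1)) OR 1) -> 1
  row 24 [11000]: (((0 IMPLIES NOT 0) IMPLIES (NOT 0 AND NOT 0)) OR 0) -> 1
  row 25 [11001]: (((0 IMPLIES NOT 0) IMPLIES (NOT 0 AND NOT 0)) OR 0) -> 1
  row 26 [11010]: (((0 IMPLIES NOT 1) IMPLIES (NOT 1 AND NOT 0)) OR 0) -> 0
  row 27 [11011]: (((0 IMPLIES NOT 1) IMPLIES (NOT 1 AND NOT 0)) OR 0) -> 0
  row 28 [11100]: (((1 IMPLIES NOT 0) IMPLIES (NOT 0 AND NOT 1)) OR 1) -> 1
  row 29 [11101]: (((1 IMPLIES NOT 0) IMPLIES (NOT 0 AND NOT 1)) OR 1) -> 1
  row 30 [11110]: (((1 IMPLIES NOT 1) IMPLIES (NOT 1 AND NOT 1)) OR 1) -> 1
  row 31 [11111]: (((1 IMPLIES NOT 1) IMPLIES (NOT 1 AND NOT 1)) OR 1) -> 1
Full result column, 4 rows per line (a,b,c fixed per line; d,e runs 00..11 left to right):
  rows 0-3 [a,b,c=000]: 1100  = hex C
  rows 4-7 [a,b,c=001]: 1111  = hex F
  rows 8-11 [a,b,c=010]: 1100  = hex C
  rows 12-15 [a,b,c=011]: 1111  = hex F
  rows 16-19 [a,b,c=100]: 1100  = hex C
  rows 20-23 [a,b,c=101]: 1111  = hex F
  rows 24-27 [a,b,c=110]: 1100  = hex C
  rows 28-31 [a,b,c=111]: 1111  = hex F
Output column (row 0 .. row 31) = 11001111110011111100111111001111
Output column grouped in 4s = 1100 1111 1100 1111 1100 1111 1100 1111 = 0xCFCFCFCF
Convert to decimal digit by digit (value = value*16 + digit):
  C -> 12
  12*16 + 15 (F) = 207
  207*16 + 12 (C) = 3324
  3324*16 + 15 (F) = 53199
  53199*16 + 12 (C) = 851196
  851196*16 + 15 (F) = 13619151
  13619151*16 + 12 (C) = 217906428
  217906428*16 + 15 (F) = 3486502863
Decimal = 3486502863

3486502863


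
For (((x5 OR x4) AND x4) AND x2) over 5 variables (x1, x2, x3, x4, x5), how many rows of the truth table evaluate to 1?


Formula: (((x5 OR x4) AND x4) AND x2) over 5 vars (32 rows)
Evaluate each row (x1, x2, x3, x4, x5 as bits, MSB first):
  row 0 [00000]: (((0 OR 0) AND 0) AND 0) -> 0
  row 1 [00001]: (((1 OR 0) AND 0) AND 0) -> 0
  row 2 [00010]: (((0 OR 1) AND 1) AND 0) -> 0
  row 3 [00011]: (((1 OR 1) AND 1) AND 0) -> 0
  row 4 [00100]: (((0 OR 0) AND 0) AND 0) -> 0
  row 5 [00101]: (((1 OR 0) AND 0) AND 0) -> 0
  row 6 [00110]: (((0 OR 1) AND 1) AND 0) -> 0
  row 7 [00111]: (((1 OR 1) AND 1) AND 0) -> 0
  row 8 [01000]: (((0 OR 0) AND 0) AND 1) -> 0
  row 9 [01001]: (((1 OR 0) AND 0) AND 1) -> 0
  row 10 [01010]: (((0 OR 1) AND 1) AND 1) -> 1
  row 11 [01011]: (((1 OR 1) AND 1) AND 1) -> 1
  row 12 [01100]: (((0 OR 0) AND 0) AND 1) -> 0
  row 13 [01101]: (((1 OR 0) AND 0) AND 1) -> 0
  row 14 [01110]: (((0 OR 1) AND 1) AND 1) -> 1
  row 15 [01111]: (((1 OR 1) AND 1) AND 1) -> 1
  row 16 [10000]: (((0 OR 0) AND 0) AND 0) -> 0
  row 17 [10001]: (((1 OR 0) AND 0) AND 0) -> 0
  row 18 [10010]: (((0 OR 1) AND 1) AND 0) -> 0
  row 19 [10011]: (((1 OR 1) AND 1) AND 0) -> 0
  row 20 [10100]: (((0 OR 0) AND 0) AND 0) -> 0
  row 21 [10101]: (((1 OR 0) AND 0) AND 0) -> 0
  row 22 [10110]: (((0 OR 1) AND 1) AND 0) -> 0
  row 23 [10111]: (((1 OR 1) AND 1) AND 0) -> 0
  row 24 [11000]: (((0 OR 0) AND 0) AND 1) -> 0
  row 25 [11001]: (((1 OR 0) AND 0) AND 1) -> 0
  row 26 [11010]: (((0 OR 1) AND 1) AND 1) -> 1
  row 27 [11011]: (((1 OR 1) AND 1) AND 1) -> 1
  row 28 [11100]: (((0 OR 0) AND 0) AND 1) -> 0
  row 29 [11101]: (((1 OR 0) AND 0) AND 1) -> 0
  row 30 [11110]: (((0 OR 1) AND 1) AND 1) -> 1
  row 31 [11111]: (((1 OR 1) AND 1) AND 1) -> 1
Full result column, 8 rows per line (x1,x2 fixed per line; x3,x4,x5 runs 000..111 left to right):
  rows 0-7 [x1,x2=00]: 00000000  (ones: 0)
  rows 8-15 [x1,x2=01]: 00110011  (ones: 4)
  rows 16-23 [x1,x2=10]: 00000000  (ones: 0)
  rows 24-31 [x1,x2=11]: 00110011  (ones: 4)
Count of 1-rows = 0+4+0+4 = 8

8


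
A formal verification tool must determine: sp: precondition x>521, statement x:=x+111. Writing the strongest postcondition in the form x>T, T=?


Formula: sp(P, x:=E) = exists old_x. (x = E[old_x/x]) AND P[old_x/x] (old_x is the value of x before the assignment; eliminate old_x by solving x = E[old_x/x] for old_x)
Step 1: Precondition P: x>521, i.e. old_x > 521
Step 2: Assignment gives x = old_x + 111, so old_x = x - 111
Step 3: Substitute into P: x - 111 > 521
Step 4: Simplify: x > 521+111 = 632

632


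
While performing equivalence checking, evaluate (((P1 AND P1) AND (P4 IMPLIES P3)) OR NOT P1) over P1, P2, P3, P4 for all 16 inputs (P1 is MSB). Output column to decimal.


Formula: (((P1 AND P1) AND (P4 IMPLIES P3)) OR NOT P1) over P1, P2, P3, P4 (16 rows)
Evaluate each row (bits = P1,P2,P3,P4, MSB first):
  row 0 [0000]: (((0 AND 0) AND (0 IMPLIES 0)) OR NOT 0) -> 1
  row 1 [0001]: (((0 AND 0) AND (1 IMPLIES 0)) OR NOT 0) -> 1
  row 2 [0010]: (((0 AND 0) AND (0 IMPLIES 1)) OR NOT 0) -> 1
  row 3 [0011]: (((0 AND 0) AND (1 IMPLIES 1)) OR NOT 0) -> 1
  row 4 [0100]: (((0 AND 0) AND (0 IMPLIES 0)) OR NOT 0) -> 1
  row 5 [0101]: (((0 AND 0) AND (1 IMPLIES 0)) OR NOT 0) -> 1
  row 6 [0110]: (((0 AND 0) AND (0 IMPLIES 1)) OR NOT 0) -> 1
  row 7 [0111]: (((0 AND 0) AND (1 IMPLIES 1)) OR NOT 0) -> 1
  row 8 [1000]: (((1 AND 1) AND (0 IMPLIES 0)) OR NOT 1) -> 1
  row 9 [1001]: (((1 AND 1) AND (1 IMPLIES 0)) OR NOT 1) -> 0
  row 10 [1010]: (((1 AND 1) AND (0 IMPLIES 1)) OR NOT 1) -> 1
  row 11 [1011]: (((1 AND 1) AND (1 IMPLIES 1)) OR NOT 1) -> 1
  row 12 [1100]: (((1 AND 1) AND (0 IMPLIES 0)) OR NOT 1) -> 1
  row 13 [1101]: (((1 AND 1) AND (1 IMPLIES 0)) OR NOT 1) -> 0
  row 14 [1110]: (((1 AND 1) AND (0 IMPLIES 1)) OR NOT 1) -> 1
  row 15 [1111]: (((1 AND 1) AND (1 IMPLIES 1)) OR NOT 1) -> 1
Full result column, 4 rows per line (P1,P2 fixed per line; P3,P4 runs 00..11 left to right):
  rows 0-3 [P1,P2=00]: 1111  = hex F
  rows 4-7 [P1,P2=01]: 1111  = hex F
  rows 8-11 [P1,P2=10]: 1011  = hex B
  rows 12-15 [P1,P2=11]: 1011  = hex B
Output column (row 0 .. row 15) = 1111111110111011
Output column grouped in 4s = 1111 1111 1011 1011 = 0xFFBB
Convert to decimal digit by digit (value = value*16 + digit):
  F -> 15
  15*16 + 15 (F) = 255
  255*16 + 11 (B) = 4091
  4091*16 + 11 (B) = 65467
Decimal = 65467

65467


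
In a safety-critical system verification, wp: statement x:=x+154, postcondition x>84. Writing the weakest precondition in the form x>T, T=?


Formula: wp(x:=E, P) = P[E/x] (substitute E for x in postcondition)
Step 1: Postcondition: x>84
Step 2: Substitute x+154 for x: x+154>84
Step 3: Solve for x: x > 84-154 = -70

-70


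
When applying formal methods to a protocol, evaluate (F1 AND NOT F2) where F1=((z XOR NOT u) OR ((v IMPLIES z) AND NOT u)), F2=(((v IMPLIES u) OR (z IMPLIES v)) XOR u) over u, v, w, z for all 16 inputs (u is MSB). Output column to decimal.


F1 = ((z XOR NOT u) OR ((v IMPLIES z) AND NOT u))
F2 = (((v IMPLIES u) OR (z IMPLIES v)) XOR u)
Counterexample to F1=>F2 is where F1=1 and F2=0.
Evaluate each row (bits = u,v,w,z, MSB first):
  row 0 [0000]: F1=1 F2=1 -> F1&~F2 -> 0
  row 1 [0001]: F1=1 F2=1 -> F1&~F2 -> 0
  row 2 [0010]: F1=1 F2=1 -> F1&~F2 -> 0
  row 3 [0011]: F1=1 F2=1 -> F1&~F2 -> 0
  row 4 [0100]: F1=1 F2=1 -> F1&~F2 -> 0
  row 5 [0101]: F1=1 F2=1 -> F1&~F2 -> 0
  row 6 [0110]: F1=1 F2=1 -> F1&~F2 -> 0
  row 7 [0111]: F1=1 F2=1 -> F1&~F2 -> 0
  row 8 [1000]: F1=0 F2=0 -> F1&~F2 -> 0
  row 9 [1001]: F1=1 F2=0 -> F1&~F2 -> 1
  row 10 [1010]: F1=0 F2=0 -> F1&~F2 -> 0
  row 11 [1011]: F1=1 F2=0 -> F1&~F2 -> 1
  row 12 [1100]: F1=0 F2=0 -> F1&~F2 -> 0
  row 13 [1101]: F1=1 F2=0 -> F1&~F2 -> 1
  row 14 [1110]: F1=0 F2=0 -> F1&~F2 -> 0
  row 15 [1111]: F1=1 F2=0 -> F1&~F2 -> 1
Full result column, 4 rows per line (u,v fixed per line; w,z runs 00..11 left to right):
  rows 0-3 [u,v=00]: 0000  = hex 0
  rows 4-7 [u,v=01]: 0000  = hex 0
  rows 8-11 [u,v=10]: 0101  = hex 5
  rows 12-15 [u,v=11]: 0101  = hex 5
Counterexample vector (row 0 .. row 15) = 0000000001010101
Output column grouped in 4s = 0000 0000 0101 0101 = 0x0055
Convert to decimal digit by digit (value = value*16 + digit):
  0 -> 0
  0*16 + 0 = 0
  0*16 + 5 = 5
  5*16 + 5 = 85
Decimal = 85

85


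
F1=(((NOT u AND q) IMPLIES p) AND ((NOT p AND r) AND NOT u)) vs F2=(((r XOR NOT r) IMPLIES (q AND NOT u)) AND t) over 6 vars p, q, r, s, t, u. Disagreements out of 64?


F1 = (((NOT u AND q) IMPLIES p) AND ((NOT p AND r) AND NOT u))
F2 = (((r XOR NOT r) IMPLIES (q AND NOT u)) AND t)
Evaluate both on each of 64 rows (bits = p,q,r,s,t,u):
  row 0 [000000]: F1=0 F2=0 -> 0
  row 1 [000001]: F1=0 F2=0 -> 0
  row 2 [000010]: F1=0 F2=0 -> 0
  row 3 [000011]: F1=0 F2=0 -> 0
  row 4 [000100]: F1=0 F2=0 -> 0
  (every remaining row is evaluated the same way; all 64 results are listed next)
Full result column, 8 rows per line (p,q,r fixed per line; s,t,u runs 000..111 left to right):
  rows 0-7 [p,q,r=000]: 00000000  (ones: 0)
  rows 8-15 [p,q,r=001]: 10101010  (ones: 4)
  rows 16-23 [p,q,r=010]: 00100010  (ones: 2)
  rows 24-31 [p,q,r=011]: 00100010  (ones: 2)
  rows 32-39 [p,q,r=100]: 00000000  (ones: 0)
  rows 40-47 [p,q,r=101]: 00000000  (ones: 0)
  rows 48-55 [p,q,r=110]: 00100010  (ones: 2)
  rows 56-63 [p,q,r=111]: 00100010  (ones: 2)
Disagreements = 0+4+2+2+0+0+2+2 = 12

12


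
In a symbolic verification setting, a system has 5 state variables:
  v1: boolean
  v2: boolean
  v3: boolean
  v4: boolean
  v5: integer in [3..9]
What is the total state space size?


State space = product of domain sizes of all variables.
Domain sizes:
  v1 (boolean): 2
  v2 (boolean): 2
  v3 (boolean): 2
  v4 (boolean): 2
  v5 (integer in [3..9]): 7
Product = 2 * 2 * 2 * 2 * 7 = 112

112


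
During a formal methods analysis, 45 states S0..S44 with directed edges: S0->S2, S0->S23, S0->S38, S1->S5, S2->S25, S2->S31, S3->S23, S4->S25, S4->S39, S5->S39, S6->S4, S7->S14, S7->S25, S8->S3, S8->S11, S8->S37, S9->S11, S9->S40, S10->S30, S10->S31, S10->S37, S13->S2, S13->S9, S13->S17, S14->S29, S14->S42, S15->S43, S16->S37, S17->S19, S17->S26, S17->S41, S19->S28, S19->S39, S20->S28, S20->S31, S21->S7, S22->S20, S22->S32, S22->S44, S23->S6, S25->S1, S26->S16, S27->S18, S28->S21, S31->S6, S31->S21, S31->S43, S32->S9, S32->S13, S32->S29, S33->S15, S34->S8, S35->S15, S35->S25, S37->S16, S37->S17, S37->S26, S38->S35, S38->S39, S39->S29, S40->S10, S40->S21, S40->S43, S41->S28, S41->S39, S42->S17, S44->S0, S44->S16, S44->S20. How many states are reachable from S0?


BFS from S0:
  layer 0: {S0}
  layer 1: {S2, S23, S38}
  layer 2: {S6, S25, S31, S35, S39}
  layer 3: {S1, S4, S15, S21, S29, S43}
  layer 4: {S5, S7}
  layer 5: {S14}
  layer 6: {S42}
  layer 7: {S17}
  layer 8: {S19, S26, S41}
  layer 9: {S16, S28}
  layer 10: {S37}
Reachable set: {S0, S1, S2, S4, S5, S6, S7, S14, S15, S16, S17, S19, S21, S23, S25, S26, S28, S29, S31, S35, S37, S38, S39, S41, S42, S43}
Count = 26

26


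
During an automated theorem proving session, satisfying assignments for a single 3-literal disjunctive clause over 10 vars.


Step 1: Total=2^10=1024
Step 2: Unsat when all 3 false: 2^7=128
Step 3: Sat=1024-128=896

896


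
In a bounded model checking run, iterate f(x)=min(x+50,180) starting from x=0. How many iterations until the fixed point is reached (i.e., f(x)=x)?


Step 1: x=0, cap=180, increment=50
Step 2: x grows by 50 each step until capped at 180; fixed point is x=180
Step 3: iterations = ceil(180/50) = 4

4


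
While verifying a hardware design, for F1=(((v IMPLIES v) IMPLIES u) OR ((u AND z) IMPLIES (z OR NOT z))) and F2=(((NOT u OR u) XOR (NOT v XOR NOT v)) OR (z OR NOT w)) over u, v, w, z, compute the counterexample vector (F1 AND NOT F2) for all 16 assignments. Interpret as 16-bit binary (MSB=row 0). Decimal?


F1 = (((v IMPLIES v) IMPLIES u) OR ((u AND z) IMPLIES (z OR NOT z)))
F2 = (((NOT u OR u) XOR (NOT v XOR NOT v)) OR (z OR NOT w))
Counterexample to F1=>F2 is where F1=1 and F2=0.
Evaluate each row (bits = u,v,w,z, MSB first):
  row 0 [0000]: F1=1 F2=1 -> F1&~F2 -> 0
  row 1 [0001]: F1=1 F2=1 -> F1&~F2 -> 0
  row 2 [0010]: F1=1 F2=1 -> F1&~F2 -> 0
  row 3 [0011]: F1=1 F2=1 -> F1&~F2 -> 0
  row 4 [0100]: F1=1 F2=1 -> F1&~F2 -> 0
  row 5 [0101]: F1=1 F2=1 -> F1&~F2 -> 0
  row 6 [0110]: F1=1 F2=1 -> F1&~F2 -> 0
  row 7 [0111]: F1=1 F2=1 -> F1&~F2 -> 0
  row 8 [1000]: F1=1 F2=1 -> F1&~F2 -> 0
  row 9 [1001]: F1=1 F2=1 -> F1&~F2 -> 0
  row 10 [1010]: F1=1 F2=1 -> F1&~F2 -> 0
  row 11 [1011]: F1=1 F2=1 -> F1&~F2 -> 0
  row 12 [1100]: F1=1 F2=1 -> F1&~F2 -> 0
  row 13 [1101]: F1=1 F2=1 -> F1&~F2 -> 0
  row 14 [1110]: F1=1 F2=1 -> F1&~F2 -> 0
  row 15 [1111]: F1=1 F2=1 -> F1&~F2 -> 0
Full result column, 4 rows per line (u,v fixed per line; w,z runs 00..11 left to right):
  rows 0-3 [u,v=00]: 0000  = hex 0
  rows 4-7 [u,v=01]: 0000  = hex 0
  rows 8-11 [u,v=10]: 0000  = hex 0
  rows 12-15 [u,v=11]: 0000  = hex 0
Counterexample vector (row 0 .. row 15) = 0000000000000000
Output column grouped in 4s = 0000 0000 0000 0000 = 0x0000
Convert to decimal digit by digit (value = value*16 + digit):
  0 -> 0
  0*16 + 0 = 0
  0*16 + 0 = 0
  0*16 + 0 = 0
Decimal = 0

0


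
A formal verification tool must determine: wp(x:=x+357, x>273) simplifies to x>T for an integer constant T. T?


Formula: wp(x:=E, P) = P[E/x] (substitute E for x in postcondition)
Step 1: Postcondition: x>273
Step 2: Substitute x+357 for x: x+357>273
Step 3: Solve for x: x > 273-357 = -84

-84


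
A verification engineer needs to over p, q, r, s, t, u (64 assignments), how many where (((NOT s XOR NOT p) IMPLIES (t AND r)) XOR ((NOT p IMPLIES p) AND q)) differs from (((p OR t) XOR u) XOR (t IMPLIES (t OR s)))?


F1 = (((NOT s XOR NOT p) IMPLIES (t AND r)) XOR ((NOT p IMPLIES p) AND q))
F2 = (((p OR t) XOR u) XOR (t IMPLIES (t OR s)))
Evaluate both on each of 64 rows (bits = p,q,r,s,t,u):
  row 0 [000000]: F1=1 F2=1 -> 0
  row 1 [000001]: F1=1 F2=0 (differ) -> 1
  row 2 [000010]: F1=1 F2=0 (differ) -> 1
  row 3 [000011]: F1=1 F2=1 -> 0
  row 4 [000100]: F1=0 F2=1 (differ) -> 1
  (every remaining row is evaluated the same way; all 64 results are listed next)
Full result column, 8 rows per line (p,q,r fixed per line; s,t,u runs 000..111 left to right):
  rows 0-7 [p,q,r=000]: 01101001  (ones: 4)
  rows 8-15 [p,q,r=001]: 01101010  (ones: 4)
  rows 16-23 [p,q,r=010]: 01101001  (ones: 4)
  rows 24-31 [p,q,r=011]: 01101010  (ones: 4)
  rows 32-39 [p,q,r=100]: 01011010  (ones: 4)
  rows 40-47 [p,q,r=101]: 01101010  (ones: 4)
  rows 48-55 [p,q,r=110]: 10100101  (ones: 4)
  rows 56-63 [p,q,r=111]: 10010101  (ones: 4)
Disagreements = 4+4+4+4+4+4+4+4 = 32

32


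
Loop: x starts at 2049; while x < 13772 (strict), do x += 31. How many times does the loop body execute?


Step 1: x goes from 2049 toward 13772 by 31; the body runs while x<13772, so iterations = ceil((bound-start)/step)
Step 2: Distance=11723
Step 3: ceil(11723/31)=379

379


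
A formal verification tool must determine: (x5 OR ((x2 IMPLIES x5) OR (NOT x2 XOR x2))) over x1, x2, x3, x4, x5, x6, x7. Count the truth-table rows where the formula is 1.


Formula: (x5 OR ((x2 IMPLIES x5) OR (NOT x2 XOR x2))) over 7 vars (128 rows)
Evaluate each row (x1, x2, x3, x4, x5, x6, x7 as bits, MSB first):
  row 0 [0000000]: (0 OR ((0 IMPLIES 0) OR (NOT 0 XOR 0))) -> 1
  row 1 [0000001]: (0 OR ((0 IMPLIES 0) OR (NOT 0 XOR 0))) -> 1
  row 2 [0000010]: (0 OR ((0 IMPLIES 0) OR (NOT 0 XOR 0))) -> 1
  row 3 [0000011]: (0 OR ((0 IMPLIES 0) OR (NOT 0 XOR 0))) -> 1
  row 4 [0000100]: (1 OR ((0 IMPLIES 1) OR (NOT 0 XOR 0))) -> 1
  (every remaining row is evaluated the same way; all 128 results are listed next)
Full result column, 8 rows per line (x1,x2,x3,x4 fixed per line; x5,x6,x7 runs 000..111 left to right):
  rows 0-7 [x1,x2,x3,x4=0000]: 11111111  (ones: 8)
  rows 8-15 [x1,x2,x3,x4=0001]: 11111111  (ones: 8)
  rows 16-23 [x1,x2,x3,x4=0010]: 11111111  (ones: 8)
  rows 24-31 [x1,x2,x3,x4=0011]: 11111111  (ones: 8)
  rows 32-39 [x1,x2,x3,x4=0100]: 11111111  (ones: 8)
  rows 40-47 [x1,x2,x3,x4=0101]: 11111111  (ones: 8)
  rows 48-55 [x1,x2,x3,x4=0110]: 11111111  (ones: 8)
  rows 56-63 [x1,x2,x3,x4=0111]: 11111111  (ones: 8)
  rows 64-71 [x1,x2,x3,x4=1000]: 11111111  (ones: 8)
  rows 72-79 [x1,x2,x3,x4=1001]: 11111111  (ones: 8)
  rows 80-87 [x1,x2,x3,x4=1010]: 11111111  (ones: 8)
  rows 88-95 [x1,x2,x3,x4=1011]: 11111111  (ones: 8)
  rows 96-103 [x1,x2,x3,x4=1100]: 11111111  (ones: 8)
  rows 104-111 [x1,x2,x3,x4=1101]: 11111111  (ones: 8)
  rows 112-119 [x1,x2,x3,x4=1110]: 11111111  (ones: 8)
  rows 120-127 [x1,x2,x3,x4=1111]: 11111111  (ones: 8)
Count of 1-rows = 8+8+8+8+8+8+8+8+8+8+8+8+8+8+8+8 = 128

128


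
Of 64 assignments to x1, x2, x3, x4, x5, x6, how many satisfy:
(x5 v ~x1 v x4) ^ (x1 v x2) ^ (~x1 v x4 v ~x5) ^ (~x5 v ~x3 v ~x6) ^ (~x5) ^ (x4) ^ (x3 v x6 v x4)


CNF with 7 clauses over 6 vars (64 assignments).
An assignment satisfies CNF iff every clause has >=1 true literal.
Check each row (bits = x1,x2,x3,x4,x5,x6; clause T/F shown):
  row 0 [000000]: clauses=TFTTTFF -> 0
  row 1 [000001]: clauses=TFTTTFT -> 0
  row 2 [000010]: clauses=TFTTFFF -> 0
  row 3 [000011]: clauses=TFTTFFT -> 0
  row 4 [000100]: clauses=TFTTTTT -> 0
  (every remaining row is evaluated the same way; all 64 results are listed next)
Full result column, 8 rows per line (x1,x2,x3 fixed per line; x4,x5,x6 runs 000..111 left to right):
  rows 0-7 [x1,x2,x3=000]: 00000000  (ones: 0)
  rows 8-15 [x1,x2,x3=001]: 00000000  (ones: 0)
  rows 16-23 [x1,x2,x3=010]: 00001100  (ones: 2)
  rows 24-31 [x1,x2,x3=011]: 00001100  (ones: 2)
  rows 32-39 [x1,x2,x3=100]: 00001100  (ones: 2)
  rows 40-47 [x1,x2,x3=101]: 00001100  (ones: 2)
  rows 48-55 [x1,x2,x3=110]: 00001100  (ones: 2)
  rows 56-63 [x1,x2,x3=111]: 00001100  (ones: 2)
Satisfying assignments = 0+0+2+2+2+2+2+2 = 12

12


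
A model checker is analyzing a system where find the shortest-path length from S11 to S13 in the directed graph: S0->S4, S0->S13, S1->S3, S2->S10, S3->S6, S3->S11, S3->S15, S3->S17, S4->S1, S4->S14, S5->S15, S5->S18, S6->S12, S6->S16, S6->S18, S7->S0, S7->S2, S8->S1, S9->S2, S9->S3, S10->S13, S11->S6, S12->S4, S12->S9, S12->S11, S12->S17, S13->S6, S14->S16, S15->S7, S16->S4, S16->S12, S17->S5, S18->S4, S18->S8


BFS layer-by-layer from S11:
  dist 0: {S11}
  dist 1: {S6}
  dist 2: {S12, S16, S18}
  dist 3: {S4, S8, S9, S17}
  dist 4: {S1, S2, S3, S5, S14}
  dist 5: {S10, S15}
  dist 6: {S7, S13}
  -> S13 reached at distance 6
Shortest path length = 6

6
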